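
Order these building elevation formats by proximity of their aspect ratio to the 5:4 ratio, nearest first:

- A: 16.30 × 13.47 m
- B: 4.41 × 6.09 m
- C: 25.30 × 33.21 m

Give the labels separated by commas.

A: 16.30/13.47 ≈ 1.210 → |1.210 − 1.250| = 0.040
B: 6.09/4.41 ≈ 1.381 → |1.381 − 1.250| = 0.131
C: 33.21/25.30 ≈ 1.313 → |1.313 − 1.250| = 0.063

A, C, B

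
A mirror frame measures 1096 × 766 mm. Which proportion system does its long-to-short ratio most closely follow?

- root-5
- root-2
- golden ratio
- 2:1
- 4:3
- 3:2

Ratio = 1096 / 766 ≈ 1.431.
Distances: root-5 2.236 (Δ 0.805); root-2 1.414 (Δ 0.017); golden ratio 1.618 (Δ 0.187); 2:1 2.000 (Δ 0.569); 4:3 1.333 (Δ 0.098); 3:2 1.500 (Δ 0.069).

root-2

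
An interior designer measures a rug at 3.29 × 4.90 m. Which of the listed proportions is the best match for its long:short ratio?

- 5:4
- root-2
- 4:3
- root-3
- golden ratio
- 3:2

3:2

4.90/3.29 ≈ 1.489. Nearest candidates are 3:2 (1.500, off by 0.011) and root-2 (1.414, off by 0.075).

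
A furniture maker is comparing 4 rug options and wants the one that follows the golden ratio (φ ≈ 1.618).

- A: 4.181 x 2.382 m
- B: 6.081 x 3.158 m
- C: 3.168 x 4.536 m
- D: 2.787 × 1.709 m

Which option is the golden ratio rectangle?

D

Target golden ratio ≈ 1.618.
A: 1.755 (Δ0.137)  B: 1.926 (Δ0.308)  C: 1.432 (Δ0.186)  D: 1.631 (Δ0.013)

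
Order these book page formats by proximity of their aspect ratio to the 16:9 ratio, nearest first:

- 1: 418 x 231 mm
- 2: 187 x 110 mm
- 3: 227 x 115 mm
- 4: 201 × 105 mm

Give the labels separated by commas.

1, 2, 4, 3

1: 418/231 ≈ 1.810 → |1.810 − 1.778| = 0.032
2: 187/110 ≈ 1.700 → |1.700 − 1.778| = 0.078
3: 227/115 ≈ 1.974 → |1.974 − 1.778| = 0.196
4: 201/105 ≈ 1.914 → |1.914 − 1.778| = 0.136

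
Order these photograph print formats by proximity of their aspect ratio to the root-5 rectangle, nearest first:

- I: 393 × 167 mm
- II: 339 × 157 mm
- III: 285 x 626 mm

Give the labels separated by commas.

III, II, I

Ratios: I = 393 / 167 ≈ 2.353; II = 339 / 157 ≈ 2.159; III = 626 / 285 ≈ 2.196.
|Δ from 2.236|: I 0.117; II 0.077; III 0.040.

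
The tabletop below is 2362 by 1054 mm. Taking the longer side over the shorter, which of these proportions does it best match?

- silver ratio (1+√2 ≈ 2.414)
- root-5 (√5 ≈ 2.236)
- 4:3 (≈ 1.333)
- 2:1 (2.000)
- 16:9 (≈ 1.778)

root-5

Ratio = 2362 / 1054 ≈ 2.241.
Distances: silver ratio 2.414 (Δ 0.173); root-5 2.236 (Δ 0.005); 4:3 1.333 (Δ 0.908); 2:1 2.000 (Δ 0.241); 16:9 1.778 (Δ 0.463).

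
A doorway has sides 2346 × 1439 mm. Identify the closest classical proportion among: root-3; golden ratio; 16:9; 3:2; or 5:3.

golden ratio

Ratio = 2346 / 1439 ≈ 1.630.
Distances: root-3 1.732 (Δ 0.102); golden ratio 1.618 (Δ 0.012); 16:9 1.778 (Δ 0.148); 3:2 1.500 (Δ 0.130); 5:3 1.667 (Δ 0.037).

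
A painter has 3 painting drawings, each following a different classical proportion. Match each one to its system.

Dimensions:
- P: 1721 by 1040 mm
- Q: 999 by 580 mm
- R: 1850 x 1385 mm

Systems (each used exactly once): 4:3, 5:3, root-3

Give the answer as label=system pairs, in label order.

P = 1721/1040 ≈ 1.655 → 5:3 (1.667)
Q = 999/580 ≈ 1.722 → root-3 (1.732)
R = 1850/1385 ≈ 1.336 → 4:3 (1.333)

P=5:3, Q=root-3, R=4:3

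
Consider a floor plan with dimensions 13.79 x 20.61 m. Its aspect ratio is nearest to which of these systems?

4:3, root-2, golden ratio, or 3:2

Ratio = 20.61 / 13.79 ≈ 1.495.
Distances: 4:3 1.333 (Δ 0.162); root-2 1.414 (Δ 0.081); golden ratio 1.618 (Δ 0.123); 3:2 1.500 (Δ 0.005).

3:2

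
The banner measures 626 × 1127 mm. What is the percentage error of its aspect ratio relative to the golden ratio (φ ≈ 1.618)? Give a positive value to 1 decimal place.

Ratio = 1127 / 626 ≈ 1.8003.
Ideal golden ratio ≈ 1.6180. |1.8003 − 1.6180| / 1.6180 ≈ 11.27% → 11.3%.

11.3%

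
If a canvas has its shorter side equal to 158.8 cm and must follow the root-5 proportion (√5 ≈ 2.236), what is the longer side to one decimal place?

355.1 cm

root-5 ≈ 2.23607.
Longer side = 158.8 × 2.23607 ≈ 355.088 → 355.1 cm.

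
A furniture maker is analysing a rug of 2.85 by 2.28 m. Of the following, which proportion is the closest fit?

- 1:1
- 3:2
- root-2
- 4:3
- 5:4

2.85/2.28 ≈ 1.250. Nearest candidates are 5:4 (1.250, off by 0.000) and 4:3 (1.333, off by 0.083).

5:4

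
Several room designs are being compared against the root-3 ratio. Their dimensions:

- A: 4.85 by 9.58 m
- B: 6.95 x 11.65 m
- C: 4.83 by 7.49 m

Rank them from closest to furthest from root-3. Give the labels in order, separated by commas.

A: 9.58/4.85 ≈ 1.975 → |1.975 − 1.732| = 0.243
B: 11.65/6.95 ≈ 1.676 → |1.676 − 1.732| = 0.056
C: 7.49/4.83 ≈ 1.551 → |1.551 − 1.732| = 0.181

B, C, A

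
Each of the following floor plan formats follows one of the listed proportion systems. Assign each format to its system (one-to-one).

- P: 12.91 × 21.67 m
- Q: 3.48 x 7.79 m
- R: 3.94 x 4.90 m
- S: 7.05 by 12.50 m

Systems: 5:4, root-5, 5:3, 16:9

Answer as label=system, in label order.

Ratios: P ≈ 1.679; Q ≈ 2.239; R ≈ 1.244; S ≈ 1.773.
Targets: 5:4 ≈ 1.250; root-5 ≈ 2.236; 5:3 ≈ 1.667; 16:9 ≈ 1.778.

P=5:3, Q=root-5, R=5:4, S=16:9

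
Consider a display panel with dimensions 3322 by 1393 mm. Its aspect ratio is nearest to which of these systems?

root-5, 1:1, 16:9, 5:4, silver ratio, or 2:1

3322/1393 ≈ 2.385. Nearest candidates are silver ratio (2.414, off by 0.029) and root-5 (2.236, off by 0.149).

silver ratio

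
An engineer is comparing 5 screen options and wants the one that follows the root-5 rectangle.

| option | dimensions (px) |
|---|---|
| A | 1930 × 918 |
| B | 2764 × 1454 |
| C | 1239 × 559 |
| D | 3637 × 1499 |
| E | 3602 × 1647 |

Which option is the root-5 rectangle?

Ratios (long/short): A ≈ 2.102; B ≈ 1.901; C ≈ 2.216; D ≈ 2.426; E ≈ 2.187.
root-5 ≈ 2.236; option C is nearest (Δ 0.020).

C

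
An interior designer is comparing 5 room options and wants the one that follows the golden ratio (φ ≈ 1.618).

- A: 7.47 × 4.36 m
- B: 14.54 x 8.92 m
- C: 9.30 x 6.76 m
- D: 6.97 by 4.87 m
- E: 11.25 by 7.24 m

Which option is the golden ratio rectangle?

Ratios (long/short): A ≈ 1.713; B ≈ 1.630; C ≈ 1.376; D ≈ 1.431; E ≈ 1.554.
golden ratio ≈ 1.618; option B is nearest (Δ 0.012).

B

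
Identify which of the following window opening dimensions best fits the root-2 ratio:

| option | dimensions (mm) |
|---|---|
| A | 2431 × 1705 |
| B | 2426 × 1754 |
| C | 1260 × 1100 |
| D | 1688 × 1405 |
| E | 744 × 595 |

A

Target root-2 ≈ 1.414.
A: 1.426 (Δ0.012)  B: 1.383 (Δ0.031)  C: 1.145 (Δ0.269)  D: 1.201 (Δ0.213)  E: 1.250 (Δ0.164)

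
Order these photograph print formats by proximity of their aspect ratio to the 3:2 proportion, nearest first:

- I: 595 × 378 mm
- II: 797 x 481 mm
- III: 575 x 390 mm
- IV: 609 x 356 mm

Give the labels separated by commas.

Ratios: I = 595 / 378 ≈ 1.574; II = 797 / 481 ≈ 1.657; III = 575 / 390 ≈ 1.474; IV = 609 / 356 ≈ 1.711.
|Δ from 1.500|: I 0.074; II 0.157; III 0.026; IV 0.211.

III, I, II, IV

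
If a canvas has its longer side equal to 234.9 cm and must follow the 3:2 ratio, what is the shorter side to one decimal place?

156.6 cm

3:2 = 1.50000.
Shorter side = 234.9 ÷ 1.50000 ≈ 156.600 → 156.6 cm.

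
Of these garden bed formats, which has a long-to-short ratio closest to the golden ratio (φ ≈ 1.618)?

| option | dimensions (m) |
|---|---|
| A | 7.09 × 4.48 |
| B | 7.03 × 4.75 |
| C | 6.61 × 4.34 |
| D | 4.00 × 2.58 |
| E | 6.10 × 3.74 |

E

Target golden ratio ≈ 1.618.
A: 1.583 (Δ0.035)  B: 1.480 (Δ0.138)  C: 1.523 (Δ0.095)  D: 1.550 (Δ0.068)  E: 1.631 (Δ0.013)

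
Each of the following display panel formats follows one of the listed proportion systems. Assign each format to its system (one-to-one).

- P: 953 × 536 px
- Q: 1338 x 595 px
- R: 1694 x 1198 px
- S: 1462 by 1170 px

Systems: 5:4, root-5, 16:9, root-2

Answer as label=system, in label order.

P=16:9, Q=root-5, R=root-2, S=5:4

Ratios: P ≈ 1.778; Q ≈ 2.249; R ≈ 1.414; S ≈ 1.250.
Targets: 5:4 ≈ 1.250; root-5 ≈ 2.236; 16:9 ≈ 1.778; root-2 ≈ 1.414.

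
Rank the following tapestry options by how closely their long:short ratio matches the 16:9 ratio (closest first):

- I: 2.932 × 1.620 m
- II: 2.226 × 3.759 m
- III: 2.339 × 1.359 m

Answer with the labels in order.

Ratios: I = 2.932 / 1.620 ≈ 1.810; II = 3.759 / 2.226 ≈ 1.689; III = 2.339 / 1.359 ≈ 1.721.
|Δ from 1.778|: I 0.032; II 0.089; III 0.057.

I, III, II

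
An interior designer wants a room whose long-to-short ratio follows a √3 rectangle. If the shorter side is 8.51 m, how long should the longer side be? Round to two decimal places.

root-3 ≈ 1.73205.
Longer side = 8.51 × 1.73205 ≈ 14.7397 → 14.74 m.

14.74 m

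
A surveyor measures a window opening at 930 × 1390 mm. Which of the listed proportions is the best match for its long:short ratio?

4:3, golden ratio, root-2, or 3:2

3:2

1390/930 ≈ 1.495. Nearest candidates are 3:2 (1.500, off by 0.005) and root-2 (1.414, off by 0.081).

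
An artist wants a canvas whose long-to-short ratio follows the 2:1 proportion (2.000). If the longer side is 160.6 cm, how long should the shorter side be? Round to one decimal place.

2:1 = 2.00000.
Shorter side = 160.6 ÷ 2.00000 ≈ 80.300 → 80.3 cm.

80.3 cm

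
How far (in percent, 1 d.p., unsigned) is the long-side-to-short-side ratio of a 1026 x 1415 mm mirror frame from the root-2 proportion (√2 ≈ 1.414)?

2.5%

Ratio = 1415 / 1026 ≈ 1.3791.
Ideal root-2 ≈ 1.4142. |1.3791 − 1.4142| / 1.4142 ≈ 2.48% → 2.5%.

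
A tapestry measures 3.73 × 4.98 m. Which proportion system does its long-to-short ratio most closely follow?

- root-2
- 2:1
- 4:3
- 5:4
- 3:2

4.98/3.73 ≈ 1.335. Nearest candidates are 4:3 (1.333, off by 0.002) and root-2 (1.414, off by 0.079).

4:3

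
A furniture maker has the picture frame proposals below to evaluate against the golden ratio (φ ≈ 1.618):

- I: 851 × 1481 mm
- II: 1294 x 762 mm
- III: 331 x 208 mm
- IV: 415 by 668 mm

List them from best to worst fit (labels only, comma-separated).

I: 1481/851 ≈ 1.740 → |1.740 − 1.618| = 0.122
II: 1294/762 ≈ 1.698 → |1.698 − 1.618| = 0.080
III: 331/208 ≈ 1.591 → |1.591 − 1.618| = 0.027
IV: 668/415 ≈ 1.610 → |1.610 − 1.618| = 0.008

IV, III, II, I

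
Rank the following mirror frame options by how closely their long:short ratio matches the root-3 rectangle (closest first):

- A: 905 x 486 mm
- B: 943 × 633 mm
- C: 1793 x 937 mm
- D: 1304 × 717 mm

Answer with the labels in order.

D, A, C, B

Ratios: A = 905 / 486 ≈ 1.862; B = 943 / 633 ≈ 1.490; C = 1793 / 937 ≈ 1.914; D = 1304 / 717 ≈ 1.819.
|Δ from 1.732|: A 0.130; B 0.242; C 0.182; D 0.087.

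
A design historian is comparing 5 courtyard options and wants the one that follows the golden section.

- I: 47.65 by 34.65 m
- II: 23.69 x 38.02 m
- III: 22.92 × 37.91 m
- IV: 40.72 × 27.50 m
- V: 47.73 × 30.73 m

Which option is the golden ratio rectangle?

Ratios (long/short): I ≈ 1.375; II ≈ 1.605; III ≈ 1.654; IV ≈ 1.481; V ≈ 1.553.
golden ratio ≈ 1.618; option II is nearest (Δ 0.013).

II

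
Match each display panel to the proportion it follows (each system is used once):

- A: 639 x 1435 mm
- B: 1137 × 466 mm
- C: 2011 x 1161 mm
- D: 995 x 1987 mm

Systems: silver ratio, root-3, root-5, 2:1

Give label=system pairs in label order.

A=root-5, B=silver ratio, C=root-3, D=2:1

A = 1435/639 ≈ 2.246 → root-5 (2.236)
B = 1137/466 ≈ 2.440 → silver ratio (2.414)
C = 2011/1161 ≈ 1.732 → root-3 (1.732)
D = 1987/995 ≈ 1.997 → 2:1 (2.000)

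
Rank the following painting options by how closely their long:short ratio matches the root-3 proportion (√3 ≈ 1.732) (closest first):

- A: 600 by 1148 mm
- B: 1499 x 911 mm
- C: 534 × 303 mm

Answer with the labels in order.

C, B, A

Ratios: A = 1148 / 600 ≈ 1.913; B = 1499 / 911 ≈ 1.645; C = 534 / 303 ≈ 1.762.
|Δ from 1.732|: A 0.181; B 0.087; C 0.030.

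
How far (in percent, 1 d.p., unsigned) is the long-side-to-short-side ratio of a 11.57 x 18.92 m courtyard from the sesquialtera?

Ratio = 18.92 / 11.57 ≈ 1.6353.
Ideal 3:2 = 1.5000. |1.6353 − 1.5000| / 1.5000 ≈ 9.02% → 9.0%.

9.0%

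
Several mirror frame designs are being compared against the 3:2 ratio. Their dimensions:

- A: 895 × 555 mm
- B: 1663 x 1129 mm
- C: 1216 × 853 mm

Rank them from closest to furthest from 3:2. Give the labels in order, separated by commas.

B, C, A

A: 895/555 ≈ 1.613 → |1.613 − 1.500| = 0.113
B: 1663/1129 ≈ 1.473 → |1.473 − 1.500| = 0.027
C: 1216/853 ≈ 1.426 → |1.426 − 1.500| = 0.074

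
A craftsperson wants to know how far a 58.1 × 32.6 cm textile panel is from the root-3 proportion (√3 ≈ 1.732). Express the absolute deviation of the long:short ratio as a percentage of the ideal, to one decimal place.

Ratio = 58.1 / 32.6 ≈ 1.7822.
Ideal root-3 ≈ 1.7321. |1.7822 − 1.7321| / 1.7321 ≈ 2.89% → 2.9%.

2.9%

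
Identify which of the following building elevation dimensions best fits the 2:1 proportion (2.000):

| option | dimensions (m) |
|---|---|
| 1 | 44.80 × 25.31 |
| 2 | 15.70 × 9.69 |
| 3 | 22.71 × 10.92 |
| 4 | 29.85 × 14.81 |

4

Target 2:1 ≈ 2.000.
1: 1.770 (Δ0.230)  2: 1.620 (Δ0.380)  3: 2.080 (Δ0.080)  4: 2.016 (Δ0.016)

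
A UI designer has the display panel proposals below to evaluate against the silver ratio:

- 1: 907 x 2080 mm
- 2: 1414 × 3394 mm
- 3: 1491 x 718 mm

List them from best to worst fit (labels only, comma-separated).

Ratios: 1 = 2080 / 907 ≈ 2.293; 2 = 3394 / 1414 ≈ 2.400; 3 = 1491 / 718 ≈ 2.077.
|Δ from 2.414|: 1 0.121; 2 0.014; 3 0.337.

2, 1, 3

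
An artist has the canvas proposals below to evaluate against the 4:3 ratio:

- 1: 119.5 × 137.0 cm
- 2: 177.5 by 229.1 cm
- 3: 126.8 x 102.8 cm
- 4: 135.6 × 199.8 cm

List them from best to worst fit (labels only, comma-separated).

2, 3, 4, 1

Ratios: 1 = 137.0 / 119.5 ≈ 1.146; 2 = 229.1 / 177.5 ≈ 1.291; 3 = 126.8 / 102.8 ≈ 1.233; 4 = 199.8 / 135.6 ≈ 1.473.
|Δ from 1.333|: 1 0.187; 2 0.042; 3 0.100; 4 0.140.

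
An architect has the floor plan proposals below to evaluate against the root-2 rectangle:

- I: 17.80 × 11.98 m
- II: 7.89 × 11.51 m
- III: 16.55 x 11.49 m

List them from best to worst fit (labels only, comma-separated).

I: 17.80/11.98 ≈ 1.486 → |1.486 − 1.414| = 0.072
II: 11.51/7.89 ≈ 1.459 → |1.459 − 1.414| = 0.045
III: 16.55/11.49 ≈ 1.440 → |1.440 − 1.414| = 0.026

III, II, I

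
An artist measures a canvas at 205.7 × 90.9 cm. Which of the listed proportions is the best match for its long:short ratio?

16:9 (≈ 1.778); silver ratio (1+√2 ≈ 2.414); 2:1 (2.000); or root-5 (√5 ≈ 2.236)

205.7/90.9 ≈ 2.263. Nearest candidates are root-5 (2.236, off by 0.027) and silver ratio (2.414, off by 0.151).

root-5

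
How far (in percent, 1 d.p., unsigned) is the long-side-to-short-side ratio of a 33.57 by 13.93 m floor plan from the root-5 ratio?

7.8%

Ratio = 33.57 / 13.93 ≈ 2.4099.
Ideal root-5 ≈ 2.2361. |2.4099 − 2.2361| / 2.2361 ≈ 7.77% → 7.8%.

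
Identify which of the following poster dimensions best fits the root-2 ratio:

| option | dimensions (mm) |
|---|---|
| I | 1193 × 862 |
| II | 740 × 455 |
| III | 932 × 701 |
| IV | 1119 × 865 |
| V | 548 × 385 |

V

Target root-2 ≈ 1.414.
I: 1.384 (Δ0.030)  II: 1.626 (Δ0.212)  III: 1.330 (Δ0.084)  IV: 1.294 (Δ0.120)  V: 1.423 (Δ0.009)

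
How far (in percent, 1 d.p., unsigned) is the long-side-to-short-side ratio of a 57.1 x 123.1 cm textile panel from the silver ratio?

Ratio = 123.1 / 57.1 ≈ 2.1559.
Ideal silver ratio ≈ 2.4142. |2.1559 − 2.4142| / 2.4142 ≈ 10.70% → 10.7%.

10.7%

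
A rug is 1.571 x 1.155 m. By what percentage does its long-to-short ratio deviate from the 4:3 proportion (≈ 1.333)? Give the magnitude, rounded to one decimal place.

Ratio = 1.571 / 1.155 ≈ 1.3602.
Ideal 4:3 ≈ 1.3333. |1.3602 − 1.3333| / 1.3333 ≈ 2.02% → 2.0%.

2.0%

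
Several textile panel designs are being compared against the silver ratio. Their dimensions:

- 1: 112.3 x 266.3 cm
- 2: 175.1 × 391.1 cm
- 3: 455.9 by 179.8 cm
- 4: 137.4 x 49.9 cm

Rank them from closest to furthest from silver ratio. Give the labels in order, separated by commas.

1: 266.3/112.3 ≈ 2.371 → |2.371 − 2.414| = 0.043
2: 391.1/175.1 ≈ 2.234 → |2.234 − 2.414| = 0.180
3: 455.9/179.8 ≈ 2.536 → |2.536 − 2.414| = 0.122
4: 137.4/49.9 ≈ 2.754 → |2.754 − 2.414| = 0.340

1, 3, 2, 4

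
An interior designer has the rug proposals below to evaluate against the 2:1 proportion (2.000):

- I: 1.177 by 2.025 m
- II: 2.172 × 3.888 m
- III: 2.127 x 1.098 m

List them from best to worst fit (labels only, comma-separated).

III, II, I

I: 2.025/1.177 ≈ 1.720 → |1.720 − 2.000| = 0.280
II: 3.888/2.172 ≈ 1.790 → |1.790 − 2.000| = 0.210
III: 2.127/1.098 ≈ 1.937 → |1.937 − 2.000| = 0.063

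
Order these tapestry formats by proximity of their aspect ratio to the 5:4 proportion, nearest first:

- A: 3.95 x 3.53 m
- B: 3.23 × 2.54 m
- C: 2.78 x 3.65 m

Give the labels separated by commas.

Ratios: A = 3.95 / 3.53 ≈ 1.119; B = 3.23 / 2.54 ≈ 1.272; C = 3.65 / 2.78 ≈ 1.313.
|Δ from 1.250|: A 0.131; B 0.022; C 0.063.

B, C, A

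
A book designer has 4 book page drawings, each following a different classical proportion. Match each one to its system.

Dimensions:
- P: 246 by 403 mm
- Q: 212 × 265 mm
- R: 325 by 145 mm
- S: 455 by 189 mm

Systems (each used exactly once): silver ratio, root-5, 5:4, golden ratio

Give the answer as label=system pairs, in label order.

P=golden ratio, Q=5:4, R=root-5, S=silver ratio

Ratios: P ≈ 1.638; Q ≈ 1.250; R ≈ 2.241; S ≈ 2.407.
Targets: silver ratio ≈ 2.414; root-5 ≈ 2.236; 5:4 ≈ 1.250; golden ratio ≈ 1.618.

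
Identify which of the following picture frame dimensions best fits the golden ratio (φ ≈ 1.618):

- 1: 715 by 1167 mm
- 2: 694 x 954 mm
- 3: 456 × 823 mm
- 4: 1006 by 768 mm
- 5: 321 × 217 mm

1

Ratios (long/short): 1 ≈ 1.632; 2 ≈ 1.375; 3 ≈ 1.805; 4 ≈ 1.310; 5 ≈ 1.479.
golden ratio ≈ 1.618; option 1 is nearest (Δ 0.014).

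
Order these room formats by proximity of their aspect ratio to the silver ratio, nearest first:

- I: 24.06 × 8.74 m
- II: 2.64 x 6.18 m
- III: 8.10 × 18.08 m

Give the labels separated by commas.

II, III, I

I: 24.06/8.74 ≈ 2.753 → |2.753 − 2.414| = 0.339
II: 6.18/2.64 ≈ 2.341 → |2.341 − 2.414| = 0.073
III: 18.08/8.10 ≈ 2.232 → |2.232 − 2.414| = 0.182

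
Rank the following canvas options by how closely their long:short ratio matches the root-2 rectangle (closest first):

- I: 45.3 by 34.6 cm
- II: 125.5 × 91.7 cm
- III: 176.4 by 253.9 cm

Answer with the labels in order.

I: 45.3/34.6 ≈ 1.309 → |1.309 − 1.414| = 0.105
II: 125.5/91.7 ≈ 1.369 → |1.369 − 1.414| = 0.045
III: 253.9/176.4 ≈ 1.439 → |1.439 − 1.414| = 0.025

III, II, I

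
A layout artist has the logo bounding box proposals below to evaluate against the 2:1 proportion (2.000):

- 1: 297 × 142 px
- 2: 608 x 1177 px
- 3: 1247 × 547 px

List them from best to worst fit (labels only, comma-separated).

2, 1, 3

Ratios: 1 = 297 / 142 ≈ 2.092; 2 = 1177 / 608 ≈ 1.936; 3 = 1247 / 547 ≈ 2.280.
|Δ from 2.000|: 1 0.092; 2 0.064; 3 0.280.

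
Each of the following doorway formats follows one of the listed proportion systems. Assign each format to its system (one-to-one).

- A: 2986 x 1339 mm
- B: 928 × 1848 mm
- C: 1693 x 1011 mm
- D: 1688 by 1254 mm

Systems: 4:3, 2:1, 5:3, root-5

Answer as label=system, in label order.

Ratios: A ≈ 2.230; B ≈ 1.991; C ≈ 1.675; D ≈ 1.346.
Targets: 4:3 ≈ 1.333; 2:1 ≈ 2.000; 5:3 ≈ 1.667; root-5 ≈ 2.236.

A=root-5, B=2:1, C=5:3, D=4:3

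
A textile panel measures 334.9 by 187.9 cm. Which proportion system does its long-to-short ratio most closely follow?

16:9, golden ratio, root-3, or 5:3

Ratio = 334.9 / 187.9 ≈ 1.782.
Distances: 16:9 1.778 (Δ 0.004); golden ratio 1.618 (Δ 0.164); root-3 1.732 (Δ 0.050); 5:3 1.667 (Δ 0.115).

16:9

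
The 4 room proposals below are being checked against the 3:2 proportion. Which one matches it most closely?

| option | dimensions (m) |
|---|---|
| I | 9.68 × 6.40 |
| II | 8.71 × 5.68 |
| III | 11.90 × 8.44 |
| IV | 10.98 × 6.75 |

Ratios (long/short): I ≈ 1.512; II ≈ 1.533; III ≈ 1.410; IV ≈ 1.627.
3:2 ≈ 1.500; option I is nearest (Δ 0.012).

I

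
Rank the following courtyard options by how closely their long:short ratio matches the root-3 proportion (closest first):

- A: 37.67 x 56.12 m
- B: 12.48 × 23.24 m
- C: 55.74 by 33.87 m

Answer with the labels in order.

C, B, A

Ratios: A = 56.12 / 37.67 ≈ 1.490; B = 23.24 / 12.48 ≈ 1.862; C = 55.74 / 33.87 ≈ 1.646.
|Δ from 1.732|: A 0.242; B 0.130; C 0.086.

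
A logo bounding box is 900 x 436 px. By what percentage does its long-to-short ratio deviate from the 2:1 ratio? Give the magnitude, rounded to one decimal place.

3.2%

Ratio = 900 / 436 ≈ 2.0642.
Ideal 2:1 = 2.0000. |2.0642 − 2.0000| / 2.0000 ≈ 3.21% → 3.2%.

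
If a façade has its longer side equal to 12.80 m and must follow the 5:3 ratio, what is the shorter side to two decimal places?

7.68 m

5:3 ≈ 1.66667.
Shorter side = 12.80 ÷ 1.66667 ≈ 7.6800 → 7.68 m.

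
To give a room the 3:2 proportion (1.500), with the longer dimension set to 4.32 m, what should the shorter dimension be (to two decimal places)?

3:2 = 1.50000.
Shorter side = 4.32 ÷ 1.50000 ≈ 2.8800 → 2.88 m.

2.88 m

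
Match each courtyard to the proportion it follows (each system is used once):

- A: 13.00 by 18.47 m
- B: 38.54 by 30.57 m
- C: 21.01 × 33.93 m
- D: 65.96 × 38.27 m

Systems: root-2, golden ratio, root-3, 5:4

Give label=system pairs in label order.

A = 18.47/13.00 ≈ 1.421 → root-2 (1.414)
B = 38.54/30.57 ≈ 1.261 → 5:4 (1.250)
C = 33.93/21.01 ≈ 1.615 → golden ratio (1.618)
D = 65.96/38.27 ≈ 1.724 → root-3 (1.732)

A=root-2, B=5:4, C=golden ratio, D=root-3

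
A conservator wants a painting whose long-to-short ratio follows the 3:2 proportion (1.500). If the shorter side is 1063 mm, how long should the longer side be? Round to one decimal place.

1594.5 mm

3:2 = 1.50000.
Longer side = 1063 × 1.50000 ≈ 1594.500 → 1594.5 mm.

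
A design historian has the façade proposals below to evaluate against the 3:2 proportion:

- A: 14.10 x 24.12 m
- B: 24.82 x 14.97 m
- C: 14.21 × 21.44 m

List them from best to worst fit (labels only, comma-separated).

A: 24.12/14.10 ≈ 1.711 → |1.711 − 1.500| = 0.211
B: 24.82/14.97 ≈ 1.658 → |1.658 − 1.500| = 0.158
C: 21.44/14.21 ≈ 1.509 → |1.509 − 1.500| = 0.009

C, B, A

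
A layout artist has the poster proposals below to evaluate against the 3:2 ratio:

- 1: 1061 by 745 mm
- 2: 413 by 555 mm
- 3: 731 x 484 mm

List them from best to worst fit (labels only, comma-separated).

3, 1, 2

Ratios: 1 = 1061 / 745 ≈ 1.424; 2 = 555 / 413 ≈ 1.344; 3 = 731 / 484 ≈ 1.510.
|Δ from 1.500|: 1 0.076; 2 0.156; 3 0.010.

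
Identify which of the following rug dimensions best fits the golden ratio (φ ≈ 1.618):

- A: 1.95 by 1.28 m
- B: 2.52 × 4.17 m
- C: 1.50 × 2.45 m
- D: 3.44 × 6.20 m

C

Target golden ratio ≈ 1.618.
A: 1.523 (Δ0.095)  B: 1.655 (Δ0.037)  C: 1.633 (Δ0.015)  D: 1.802 (Δ0.184)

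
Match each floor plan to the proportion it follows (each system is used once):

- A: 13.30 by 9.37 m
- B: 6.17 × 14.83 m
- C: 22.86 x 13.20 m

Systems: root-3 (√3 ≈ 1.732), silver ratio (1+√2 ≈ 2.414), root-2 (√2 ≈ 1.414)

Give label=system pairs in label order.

Ratios: A ≈ 1.419; B ≈ 2.404; C ≈ 1.732.
Targets: root-3 ≈ 1.732; silver ratio ≈ 2.414; root-2 ≈ 1.414.

A=root-2, B=silver ratio, C=root-3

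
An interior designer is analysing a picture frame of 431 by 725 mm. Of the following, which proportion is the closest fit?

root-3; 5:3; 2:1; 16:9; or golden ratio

Ratio = 725 / 431 ≈ 1.682.
Distances: root-3 1.732 (Δ 0.050); 5:3 1.667 (Δ 0.015); 2:1 2.000 (Δ 0.318); 16:9 1.778 (Δ 0.096); golden ratio 1.618 (Δ 0.064).

5:3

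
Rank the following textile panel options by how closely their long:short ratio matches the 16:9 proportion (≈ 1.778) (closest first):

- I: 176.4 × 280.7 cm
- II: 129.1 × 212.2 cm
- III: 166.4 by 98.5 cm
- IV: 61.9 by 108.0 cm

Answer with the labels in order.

IV, III, II, I

Ratios: I = 280.7 / 176.4 ≈ 1.591; II = 212.2 / 129.1 ≈ 1.644; III = 166.4 / 98.5 ≈ 1.689; IV = 108.0 / 61.9 ≈ 1.745.
|Δ from 1.778|: I 0.187; II 0.134; III 0.089; IV 0.033.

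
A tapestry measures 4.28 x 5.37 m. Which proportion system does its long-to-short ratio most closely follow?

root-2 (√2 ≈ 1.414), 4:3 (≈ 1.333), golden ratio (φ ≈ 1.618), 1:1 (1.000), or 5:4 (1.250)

5:4

Ratio = 5.37 / 4.28 ≈ 1.255.
Distances: root-2 1.414 (Δ 0.159); 4:3 1.333 (Δ 0.078); golden ratio 1.618 (Δ 0.363); 1:1 1.000 (Δ 0.255); 5:4 1.250 (Δ 0.005).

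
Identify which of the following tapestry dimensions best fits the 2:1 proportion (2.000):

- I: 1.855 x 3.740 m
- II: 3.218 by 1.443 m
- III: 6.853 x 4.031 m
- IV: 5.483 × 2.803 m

I

Target 2:1 ≈ 2.000.
I: 2.016 (Δ0.016)  II: 2.230 (Δ0.230)  III: 1.700 (Δ0.300)  IV: 1.956 (Δ0.044)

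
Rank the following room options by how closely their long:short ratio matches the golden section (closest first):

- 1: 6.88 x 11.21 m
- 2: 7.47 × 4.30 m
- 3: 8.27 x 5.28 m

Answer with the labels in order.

1, 3, 2

Ratios: 1 = 11.21 / 6.88 ≈ 1.629; 2 = 7.47 / 4.30 ≈ 1.737; 3 = 8.27 / 5.28 ≈ 1.566.
|Δ from 1.618|: 1 0.011; 2 0.119; 3 0.052.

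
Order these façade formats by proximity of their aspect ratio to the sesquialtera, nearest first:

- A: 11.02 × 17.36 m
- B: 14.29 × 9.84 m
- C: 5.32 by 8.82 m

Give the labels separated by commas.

B, A, C

Ratios: A = 17.36 / 11.02 ≈ 1.575; B = 14.29 / 9.84 ≈ 1.452; C = 8.82 / 5.32 ≈ 1.658.
|Δ from 1.500|: A 0.075; B 0.048; C 0.158.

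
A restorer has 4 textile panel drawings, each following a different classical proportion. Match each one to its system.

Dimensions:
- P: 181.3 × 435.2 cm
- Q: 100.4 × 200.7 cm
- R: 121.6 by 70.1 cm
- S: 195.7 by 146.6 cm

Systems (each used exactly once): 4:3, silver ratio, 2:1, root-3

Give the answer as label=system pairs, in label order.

Ratios: P ≈ 2.400; Q ≈ 1.999; R ≈ 1.735; S ≈ 1.335.
Targets: 4:3 ≈ 1.333; silver ratio ≈ 2.414; 2:1 ≈ 2.000; root-3 ≈ 1.732.

P=silver ratio, Q=2:1, R=root-3, S=4:3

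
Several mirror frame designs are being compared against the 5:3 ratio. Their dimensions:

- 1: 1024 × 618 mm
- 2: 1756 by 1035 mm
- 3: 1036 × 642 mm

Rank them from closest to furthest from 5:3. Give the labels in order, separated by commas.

1, 2, 3

Ratios: 1 = 1024 / 618 ≈ 1.657; 2 = 1756 / 1035 ≈ 1.697; 3 = 1036 / 642 ≈ 1.614.
|Δ from 1.667|: 1 0.010; 2 0.030; 3 0.053.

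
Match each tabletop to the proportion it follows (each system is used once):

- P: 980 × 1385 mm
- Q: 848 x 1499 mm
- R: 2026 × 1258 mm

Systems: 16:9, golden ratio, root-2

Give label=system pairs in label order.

P = 1385/980 ≈ 1.413 → root-2 (1.414)
Q = 1499/848 ≈ 1.768 → 16:9 (1.778)
R = 2026/1258 ≈ 1.610 → golden ratio (1.618)

P=root-2, Q=16:9, R=golden ratio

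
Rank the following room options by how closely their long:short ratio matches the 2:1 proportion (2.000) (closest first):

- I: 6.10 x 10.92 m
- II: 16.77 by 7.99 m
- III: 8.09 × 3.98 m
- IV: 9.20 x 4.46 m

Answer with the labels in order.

I: 10.92/6.10 ≈ 1.790 → |1.790 − 2.000| = 0.210
II: 16.77/7.99 ≈ 2.099 → |2.099 − 2.000| = 0.099
III: 8.09/3.98 ≈ 2.033 → |2.033 − 2.000| = 0.033
IV: 9.20/4.46 ≈ 2.063 → |2.063 − 2.000| = 0.063

III, IV, II, I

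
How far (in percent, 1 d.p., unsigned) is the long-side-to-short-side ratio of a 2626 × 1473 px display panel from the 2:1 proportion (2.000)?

10.9%

Ratio = 2626 / 1473 ≈ 1.7828.
Ideal 2:1 = 2.0000. |1.7828 − 2.0000| / 2.0000 ≈ 10.86% → 10.9%.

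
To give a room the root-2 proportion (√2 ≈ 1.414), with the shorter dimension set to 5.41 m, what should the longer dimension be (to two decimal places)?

root-2 ≈ 1.41421.
Longer side = 5.41 × 1.41421 ≈ 7.6509 → 7.65 m.

7.65 m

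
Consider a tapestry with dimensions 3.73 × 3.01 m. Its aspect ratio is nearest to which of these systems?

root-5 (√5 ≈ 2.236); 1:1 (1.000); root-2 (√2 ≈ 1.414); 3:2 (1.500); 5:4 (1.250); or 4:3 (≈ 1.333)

Ratio = 3.73 / 3.01 ≈ 1.239.
Distances: root-5 2.236 (Δ 0.997); 1:1 1.000 (Δ 0.239); root-2 1.414 (Δ 0.175); 3:2 1.500 (Δ 0.261); 5:4 1.250 (Δ 0.011); 4:3 1.333 (Δ 0.094).

5:4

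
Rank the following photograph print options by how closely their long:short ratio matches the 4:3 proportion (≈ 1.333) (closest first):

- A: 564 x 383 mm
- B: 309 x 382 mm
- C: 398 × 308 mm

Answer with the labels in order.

C, B, A

A: 564/383 ≈ 1.473 → |1.473 − 1.333| = 0.140
B: 382/309 ≈ 1.236 → |1.236 − 1.333| = 0.097
C: 398/308 ≈ 1.292 → |1.292 − 1.333| = 0.041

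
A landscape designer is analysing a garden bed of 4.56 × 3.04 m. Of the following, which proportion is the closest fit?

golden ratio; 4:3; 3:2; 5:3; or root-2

4.56/3.04 ≈ 1.500. Nearest candidates are 3:2 (1.500, off by 0.000) and root-2 (1.414, off by 0.086).

3:2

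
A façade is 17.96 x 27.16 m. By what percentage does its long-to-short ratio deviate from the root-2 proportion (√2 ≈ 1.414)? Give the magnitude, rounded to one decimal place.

6.9%

Ratio = 27.16 / 17.96 ≈ 1.5122.
Ideal root-2 ≈ 1.4142. |1.5122 − 1.4142| / 1.4142 ≈ 6.93% → 6.9%.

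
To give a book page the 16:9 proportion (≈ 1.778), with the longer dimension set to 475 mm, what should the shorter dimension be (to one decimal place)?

16:9 ≈ 1.77778.
Shorter side = 475 ÷ 1.77778 ≈ 267.187 → 267.2 mm.

267.2 mm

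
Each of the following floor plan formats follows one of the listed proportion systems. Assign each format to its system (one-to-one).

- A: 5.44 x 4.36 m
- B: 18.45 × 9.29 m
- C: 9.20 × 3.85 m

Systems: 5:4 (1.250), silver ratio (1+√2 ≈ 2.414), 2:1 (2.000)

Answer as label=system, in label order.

A=5:4, B=2:1, C=silver ratio

Ratios: A ≈ 1.248; B ≈ 1.986; C ≈ 2.390.
Targets: 5:4 ≈ 1.250; silver ratio ≈ 2.414; 2:1 ≈ 2.000.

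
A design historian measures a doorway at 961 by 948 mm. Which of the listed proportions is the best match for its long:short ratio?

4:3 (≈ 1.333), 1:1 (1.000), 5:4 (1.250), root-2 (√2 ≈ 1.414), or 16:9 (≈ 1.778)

1:1

961/948 ≈ 1.014. Nearest candidates are 1:1 (1.000, off by 0.014) and 5:4 (1.250, off by 0.236).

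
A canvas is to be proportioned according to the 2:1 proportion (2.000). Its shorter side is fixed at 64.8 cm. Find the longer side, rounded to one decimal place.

2:1 = 2.00000.
Longer side = 64.8 × 2.00000 ≈ 129.600 → 129.6 cm.

129.6 cm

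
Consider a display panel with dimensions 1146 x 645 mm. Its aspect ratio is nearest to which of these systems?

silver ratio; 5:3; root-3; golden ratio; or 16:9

Ratio = 1146 / 645 ≈ 1.777.
Distances: silver ratio 2.414 (Δ 0.637); 5:3 1.667 (Δ 0.110); root-3 1.732 (Δ 0.045); golden ratio 1.618 (Δ 0.159); 16:9 1.778 (Δ 0.001).

16:9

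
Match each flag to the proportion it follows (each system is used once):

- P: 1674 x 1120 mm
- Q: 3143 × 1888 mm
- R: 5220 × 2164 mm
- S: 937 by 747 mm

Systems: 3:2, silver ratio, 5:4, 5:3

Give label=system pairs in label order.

P = 1674/1120 ≈ 1.495 → 3:2 (1.500)
Q = 3143/1888 ≈ 1.665 → 5:3 (1.667)
R = 5220/2164 ≈ 2.412 → silver ratio (2.414)
S = 937/747 ≈ 1.254 → 5:4 (1.250)

P=3:2, Q=5:3, R=silver ratio, S=5:4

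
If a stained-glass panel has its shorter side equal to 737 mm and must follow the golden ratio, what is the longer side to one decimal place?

1192.5 mm

golden ratio ≈ 1.61803.
Longer side = 737 × 1.61803 ≈ 1192.488 → 1192.5 mm.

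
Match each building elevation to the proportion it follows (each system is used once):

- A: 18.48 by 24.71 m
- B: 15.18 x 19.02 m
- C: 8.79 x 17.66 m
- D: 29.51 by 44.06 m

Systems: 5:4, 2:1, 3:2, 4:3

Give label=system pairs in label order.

A=4:3, B=5:4, C=2:1, D=3:2

A = 24.71/18.48 ≈ 1.337 → 4:3 (1.333)
B = 19.02/15.18 ≈ 1.253 → 5:4 (1.250)
C = 17.66/8.79 ≈ 2.009 → 2:1 (2.000)
D = 44.06/29.51 ≈ 1.493 → 3:2 (1.500)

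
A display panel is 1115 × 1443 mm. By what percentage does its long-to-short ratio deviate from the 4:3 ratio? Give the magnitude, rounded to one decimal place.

Ratio = 1443 / 1115 ≈ 1.2942.
Ideal 4:3 ≈ 1.3333. |1.2942 − 1.3333| / 1.3333 ≈ 2.93% → 2.9%.

2.9%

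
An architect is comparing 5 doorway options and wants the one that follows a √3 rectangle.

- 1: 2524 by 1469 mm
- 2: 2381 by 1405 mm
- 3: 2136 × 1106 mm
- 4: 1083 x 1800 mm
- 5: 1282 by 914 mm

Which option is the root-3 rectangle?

Target root-3 ≈ 1.732.
1: 1.718 (Δ0.014)  2: 1.695 (Δ0.037)  3: 1.931 (Δ0.199)  4: 1.662 (Δ0.070)  5: 1.403 (Δ0.329)

1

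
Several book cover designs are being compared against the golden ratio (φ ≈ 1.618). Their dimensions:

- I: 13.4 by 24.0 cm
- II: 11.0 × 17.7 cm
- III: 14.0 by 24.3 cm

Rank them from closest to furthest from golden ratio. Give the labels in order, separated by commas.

Ratios: I = 24.0 / 13.4 ≈ 1.791; II = 17.7 / 11.0 ≈ 1.609; III = 24.3 / 14.0 ≈ 1.736.
|Δ from 1.618|: I 0.173; II 0.009; III 0.118.

II, III, I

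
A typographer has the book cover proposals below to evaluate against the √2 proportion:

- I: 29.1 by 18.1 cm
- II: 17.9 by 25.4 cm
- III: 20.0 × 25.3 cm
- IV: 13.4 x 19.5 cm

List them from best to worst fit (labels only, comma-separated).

II, IV, III, I

I: 29.1/18.1 ≈ 1.608 → |1.608 − 1.414| = 0.194
II: 25.4/17.9 ≈ 1.419 → |1.419 − 1.414| = 0.005
III: 25.3/20.0 ≈ 1.265 → |1.265 − 1.414| = 0.149
IV: 19.5/13.4 ≈ 1.455 → |1.455 − 1.414| = 0.041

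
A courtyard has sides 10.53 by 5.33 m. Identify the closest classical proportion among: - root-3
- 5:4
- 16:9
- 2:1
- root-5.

Ratio = 10.53 / 5.33 ≈ 1.976.
Distances: root-3 1.732 (Δ 0.244); 5:4 1.250 (Δ 0.726); 16:9 1.778 (Δ 0.198); 2:1 2.000 (Δ 0.024); root-5 2.236 (Δ 0.260).

2:1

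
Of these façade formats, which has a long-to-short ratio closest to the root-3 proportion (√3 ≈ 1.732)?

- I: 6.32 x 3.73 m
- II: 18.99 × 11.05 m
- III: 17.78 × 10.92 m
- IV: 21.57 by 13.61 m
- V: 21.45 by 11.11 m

Target root-3 ≈ 1.732.
I: 1.694 (Δ0.038)  II: 1.719 (Δ0.013)  III: 1.628 (Δ0.104)  IV: 1.585 (Δ0.147)  V: 1.931 (Δ0.199)

II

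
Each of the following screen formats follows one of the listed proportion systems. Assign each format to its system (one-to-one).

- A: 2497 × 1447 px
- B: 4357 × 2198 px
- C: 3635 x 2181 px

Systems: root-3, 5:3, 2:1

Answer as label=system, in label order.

A=root-3, B=2:1, C=5:3

A = 2497/1447 ≈ 1.726 → root-3 (1.732)
B = 4357/2198 ≈ 1.982 → 2:1 (2.000)
C = 3635/2181 ≈ 1.667 → 5:3 (1.667)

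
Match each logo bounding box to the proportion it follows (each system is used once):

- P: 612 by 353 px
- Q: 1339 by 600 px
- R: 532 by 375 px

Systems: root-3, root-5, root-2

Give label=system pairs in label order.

Ratios: P ≈ 1.734; Q ≈ 2.232; R ≈ 1.419.
Targets: root-3 ≈ 1.732; root-5 ≈ 2.236; root-2 ≈ 1.414.

P=root-3, Q=root-5, R=root-2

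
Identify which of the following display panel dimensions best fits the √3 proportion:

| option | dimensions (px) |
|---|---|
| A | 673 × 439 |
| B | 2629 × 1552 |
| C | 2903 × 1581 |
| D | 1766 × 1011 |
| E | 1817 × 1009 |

Ratios (long/short): A ≈ 1.533; B ≈ 1.694; C ≈ 1.836; D ≈ 1.747; E ≈ 1.801.
root-3 ≈ 1.732; option D is nearest (Δ 0.015).

D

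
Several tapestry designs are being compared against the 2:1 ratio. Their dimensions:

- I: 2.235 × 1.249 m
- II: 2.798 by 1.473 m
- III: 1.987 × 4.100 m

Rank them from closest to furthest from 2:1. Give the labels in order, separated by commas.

Ratios: I = 2.235 / 1.249 ≈ 1.789; II = 2.798 / 1.473 ≈ 1.900; III = 4.100 / 1.987 ≈ 2.063.
|Δ from 2.000|: I 0.211; II 0.100; III 0.063.

III, II, I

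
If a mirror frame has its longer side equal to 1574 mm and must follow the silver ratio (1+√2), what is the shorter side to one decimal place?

silver ratio ≈ 2.41421.
Shorter side = 1574 ÷ 2.41421 ≈ 651.973 → 652.0 mm.

652.0 mm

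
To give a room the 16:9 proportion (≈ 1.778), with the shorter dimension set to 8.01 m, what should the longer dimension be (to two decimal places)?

16:9 ≈ 1.77778.
Longer side = 8.01 × 1.77778 ≈ 14.2400 → 14.24 m.

14.24 m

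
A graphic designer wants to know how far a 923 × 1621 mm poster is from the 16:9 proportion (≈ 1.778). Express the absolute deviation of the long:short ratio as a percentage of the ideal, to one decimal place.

Ratio = 1621 / 923 ≈ 1.7562.
Ideal 16:9 ≈ 1.7778. |1.7562 − 1.7778| / 1.7778 ≈ 1.21% → 1.2%.

1.2%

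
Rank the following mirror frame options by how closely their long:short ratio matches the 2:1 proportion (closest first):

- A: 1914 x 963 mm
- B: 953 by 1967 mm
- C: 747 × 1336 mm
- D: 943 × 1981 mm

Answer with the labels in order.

A, B, D, C

Ratios: A = 1914 / 963 ≈ 1.988; B = 1967 / 953 ≈ 2.064; C = 1336 / 747 ≈ 1.788; D = 1981 / 943 ≈ 2.101.
|Δ from 2.000|: A 0.012; B 0.064; C 0.212; D 0.101.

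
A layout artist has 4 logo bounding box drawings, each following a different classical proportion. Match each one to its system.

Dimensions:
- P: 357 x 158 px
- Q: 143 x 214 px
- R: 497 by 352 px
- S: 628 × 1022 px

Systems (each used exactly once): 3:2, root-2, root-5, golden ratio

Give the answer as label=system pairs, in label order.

P=root-5, Q=3:2, R=root-2, S=golden ratio

P = 357/158 ≈ 2.259 → root-5 (2.236)
Q = 214/143 ≈ 1.497 → 3:2 (1.500)
R = 497/352 ≈ 1.412 → root-2 (1.414)
S = 1022/628 ≈ 1.627 → golden ratio (1.618)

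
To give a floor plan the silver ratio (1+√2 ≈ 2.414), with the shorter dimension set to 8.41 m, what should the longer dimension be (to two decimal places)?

20.30 m

silver ratio ≈ 2.41421.
Longer side = 8.41 × 2.41421 ≈ 20.3035 → 20.30 m.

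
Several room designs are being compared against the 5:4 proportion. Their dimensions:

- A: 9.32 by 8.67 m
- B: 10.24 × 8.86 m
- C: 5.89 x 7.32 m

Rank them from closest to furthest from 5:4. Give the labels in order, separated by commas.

C, B, A

A: 9.32/8.67 ≈ 1.075 → |1.075 − 1.250| = 0.175
B: 10.24/8.86 ≈ 1.156 → |1.156 − 1.250| = 0.094
C: 7.32/5.89 ≈ 1.243 → |1.243 − 1.250| = 0.007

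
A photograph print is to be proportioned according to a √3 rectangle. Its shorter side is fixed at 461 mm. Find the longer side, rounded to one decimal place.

798.5 mm

root-3 ≈ 1.73205.
Longer side = 461 × 1.73205 ≈ 798.475 → 798.5 mm.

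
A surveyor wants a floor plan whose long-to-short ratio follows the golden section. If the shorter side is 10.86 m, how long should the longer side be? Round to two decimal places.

17.57 m

golden ratio ≈ 1.61803.
Longer side = 10.86 × 1.61803 ≈ 17.5718 → 17.57 m.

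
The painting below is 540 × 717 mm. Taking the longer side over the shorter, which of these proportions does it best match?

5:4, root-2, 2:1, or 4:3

Ratio = 717 / 540 ≈ 1.328.
Distances: 5:4 1.250 (Δ 0.078); root-2 1.414 (Δ 0.086); 2:1 2.000 (Δ 0.672); 4:3 1.333 (Δ 0.005).

4:3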